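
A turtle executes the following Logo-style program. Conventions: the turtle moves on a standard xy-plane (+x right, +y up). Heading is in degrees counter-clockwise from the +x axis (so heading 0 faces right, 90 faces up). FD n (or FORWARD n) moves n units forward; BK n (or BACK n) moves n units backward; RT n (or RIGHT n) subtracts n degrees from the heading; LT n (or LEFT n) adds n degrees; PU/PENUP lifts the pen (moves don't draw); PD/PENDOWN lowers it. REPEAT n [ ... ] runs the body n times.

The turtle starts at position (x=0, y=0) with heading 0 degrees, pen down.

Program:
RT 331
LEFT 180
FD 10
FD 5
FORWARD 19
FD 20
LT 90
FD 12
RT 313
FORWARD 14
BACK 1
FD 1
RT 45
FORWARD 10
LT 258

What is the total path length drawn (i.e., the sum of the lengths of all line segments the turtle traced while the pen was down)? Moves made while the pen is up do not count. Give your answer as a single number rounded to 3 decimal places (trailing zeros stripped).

Executing turtle program step by step:
Start: pos=(0,0), heading=0, pen down
RT 331: heading 0 -> 29
LT 180: heading 29 -> 209
FD 10: (0,0) -> (-8.746,-4.848) [heading=209, draw]
FD 5: (-8.746,-4.848) -> (-13.119,-7.272) [heading=209, draw]
FD 19: (-13.119,-7.272) -> (-29.737,-16.484) [heading=209, draw]
FD 20: (-29.737,-16.484) -> (-47.229,-26.18) [heading=209, draw]
LT 90: heading 209 -> 299
FD 12: (-47.229,-26.18) -> (-41.412,-36.675) [heading=299, draw]
RT 313: heading 299 -> 346
FD 14: (-41.412,-36.675) -> (-27.828,-40.062) [heading=346, draw]
BK 1: (-27.828,-40.062) -> (-28.798,-39.82) [heading=346, draw]
FD 1: (-28.798,-39.82) -> (-27.828,-40.062) [heading=346, draw]
RT 45: heading 346 -> 301
FD 10: (-27.828,-40.062) -> (-22.677,-48.634) [heading=301, draw]
LT 258: heading 301 -> 199
Final: pos=(-22.677,-48.634), heading=199, 9 segment(s) drawn

Segment lengths:
  seg 1: (0,0) -> (-8.746,-4.848), length = 10
  seg 2: (-8.746,-4.848) -> (-13.119,-7.272), length = 5
  seg 3: (-13.119,-7.272) -> (-29.737,-16.484), length = 19
  seg 4: (-29.737,-16.484) -> (-47.229,-26.18), length = 20
  seg 5: (-47.229,-26.18) -> (-41.412,-36.675), length = 12
  seg 6: (-41.412,-36.675) -> (-27.828,-40.062), length = 14
  seg 7: (-27.828,-40.062) -> (-28.798,-39.82), length = 1
  seg 8: (-28.798,-39.82) -> (-27.828,-40.062), length = 1
  seg 9: (-27.828,-40.062) -> (-22.677,-48.634), length = 10
Total = 92

Answer: 92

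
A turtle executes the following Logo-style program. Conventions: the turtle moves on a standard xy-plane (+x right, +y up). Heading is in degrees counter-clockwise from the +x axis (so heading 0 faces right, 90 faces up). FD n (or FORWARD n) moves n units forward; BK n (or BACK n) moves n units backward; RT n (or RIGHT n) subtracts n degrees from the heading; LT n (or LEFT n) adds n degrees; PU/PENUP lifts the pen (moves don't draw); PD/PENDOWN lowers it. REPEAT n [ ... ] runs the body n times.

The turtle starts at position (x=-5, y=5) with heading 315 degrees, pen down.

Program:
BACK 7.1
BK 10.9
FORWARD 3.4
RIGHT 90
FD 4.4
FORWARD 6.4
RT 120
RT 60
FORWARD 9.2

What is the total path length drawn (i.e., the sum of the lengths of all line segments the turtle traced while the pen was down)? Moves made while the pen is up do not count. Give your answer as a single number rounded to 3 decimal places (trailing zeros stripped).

Executing turtle program step by step:
Start: pos=(-5,5), heading=315, pen down
BK 7.1: (-5,5) -> (-10.02,10.02) [heading=315, draw]
BK 10.9: (-10.02,10.02) -> (-17.728,17.728) [heading=315, draw]
FD 3.4: (-17.728,17.728) -> (-15.324,15.324) [heading=315, draw]
RT 90: heading 315 -> 225
FD 4.4: (-15.324,15.324) -> (-18.435,12.212) [heading=225, draw]
FD 6.4: (-18.435,12.212) -> (-22.961,7.687) [heading=225, draw]
RT 120: heading 225 -> 105
RT 60: heading 105 -> 45
FD 9.2: (-22.961,7.687) -> (-16.455,14.192) [heading=45, draw]
Final: pos=(-16.455,14.192), heading=45, 6 segment(s) drawn

Segment lengths:
  seg 1: (-5,5) -> (-10.02,10.02), length = 7.1
  seg 2: (-10.02,10.02) -> (-17.728,17.728), length = 10.9
  seg 3: (-17.728,17.728) -> (-15.324,15.324), length = 3.4
  seg 4: (-15.324,15.324) -> (-18.435,12.212), length = 4.4
  seg 5: (-18.435,12.212) -> (-22.961,7.687), length = 6.4
  seg 6: (-22.961,7.687) -> (-16.455,14.192), length = 9.2
Total = 41.4

Answer: 41.4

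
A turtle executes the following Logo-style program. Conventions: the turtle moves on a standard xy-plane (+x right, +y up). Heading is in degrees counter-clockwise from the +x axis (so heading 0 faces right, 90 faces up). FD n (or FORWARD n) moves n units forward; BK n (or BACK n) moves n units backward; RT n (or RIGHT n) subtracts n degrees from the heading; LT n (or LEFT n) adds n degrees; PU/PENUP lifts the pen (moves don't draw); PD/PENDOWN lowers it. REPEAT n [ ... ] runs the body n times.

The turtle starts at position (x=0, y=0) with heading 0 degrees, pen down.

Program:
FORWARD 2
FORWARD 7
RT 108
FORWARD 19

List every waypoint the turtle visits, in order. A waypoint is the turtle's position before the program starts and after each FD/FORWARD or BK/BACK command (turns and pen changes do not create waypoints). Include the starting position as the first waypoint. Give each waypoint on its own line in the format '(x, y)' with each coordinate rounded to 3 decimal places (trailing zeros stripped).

Answer: (0, 0)
(2, 0)
(9, 0)
(3.129, -18.07)

Derivation:
Executing turtle program step by step:
Start: pos=(0,0), heading=0, pen down
FD 2: (0,0) -> (2,0) [heading=0, draw]
FD 7: (2,0) -> (9,0) [heading=0, draw]
RT 108: heading 0 -> 252
FD 19: (9,0) -> (3.129,-18.07) [heading=252, draw]
Final: pos=(3.129,-18.07), heading=252, 3 segment(s) drawn
Waypoints (4 total):
(0, 0)
(2, 0)
(9, 0)
(3.129, -18.07)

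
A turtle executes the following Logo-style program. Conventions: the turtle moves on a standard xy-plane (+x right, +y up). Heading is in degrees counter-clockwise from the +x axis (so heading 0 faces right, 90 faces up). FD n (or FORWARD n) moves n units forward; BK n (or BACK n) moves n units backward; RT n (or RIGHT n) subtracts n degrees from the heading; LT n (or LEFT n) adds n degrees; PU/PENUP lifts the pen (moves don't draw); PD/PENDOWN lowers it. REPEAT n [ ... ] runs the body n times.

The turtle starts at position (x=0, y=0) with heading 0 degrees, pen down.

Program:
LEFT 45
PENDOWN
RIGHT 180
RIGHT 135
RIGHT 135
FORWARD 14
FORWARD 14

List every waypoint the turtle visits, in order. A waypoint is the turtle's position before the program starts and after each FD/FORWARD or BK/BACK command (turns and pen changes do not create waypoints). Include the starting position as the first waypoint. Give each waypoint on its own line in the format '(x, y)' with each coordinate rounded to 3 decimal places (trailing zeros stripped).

Answer: (0, 0)
(9.899, -9.899)
(19.799, -19.799)

Derivation:
Executing turtle program step by step:
Start: pos=(0,0), heading=0, pen down
LT 45: heading 0 -> 45
PD: pen down
RT 180: heading 45 -> 225
RT 135: heading 225 -> 90
RT 135: heading 90 -> 315
FD 14: (0,0) -> (9.899,-9.899) [heading=315, draw]
FD 14: (9.899,-9.899) -> (19.799,-19.799) [heading=315, draw]
Final: pos=(19.799,-19.799), heading=315, 2 segment(s) drawn
Waypoints (3 total):
(0, 0)
(9.899, -9.899)
(19.799, -19.799)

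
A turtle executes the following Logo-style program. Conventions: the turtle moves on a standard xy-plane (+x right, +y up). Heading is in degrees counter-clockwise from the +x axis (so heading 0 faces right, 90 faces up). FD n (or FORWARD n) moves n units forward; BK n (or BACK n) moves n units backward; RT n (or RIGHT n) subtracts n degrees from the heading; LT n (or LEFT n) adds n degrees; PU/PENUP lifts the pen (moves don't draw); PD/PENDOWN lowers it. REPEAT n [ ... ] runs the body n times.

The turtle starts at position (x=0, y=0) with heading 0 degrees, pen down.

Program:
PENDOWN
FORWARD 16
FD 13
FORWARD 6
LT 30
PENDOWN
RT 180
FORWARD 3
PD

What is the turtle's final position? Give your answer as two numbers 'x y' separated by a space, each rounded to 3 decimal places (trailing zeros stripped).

Executing turtle program step by step:
Start: pos=(0,0), heading=0, pen down
PD: pen down
FD 16: (0,0) -> (16,0) [heading=0, draw]
FD 13: (16,0) -> (29,0) [heading=0, draw]
FD 6: (29,0) -> (35,0) [heading=0, draw]
LT 30: heading 0 -> 30
PD: pen down
RT 180: heading 30 -> 210
FD 3: (35,0) -> (32.402,-1.5) [heading=210, draw]
PD: pen down
Final: pos=(32.402,-1.5), heading=210, 4 segment(s) drawn

Answer: 32.402 -1.5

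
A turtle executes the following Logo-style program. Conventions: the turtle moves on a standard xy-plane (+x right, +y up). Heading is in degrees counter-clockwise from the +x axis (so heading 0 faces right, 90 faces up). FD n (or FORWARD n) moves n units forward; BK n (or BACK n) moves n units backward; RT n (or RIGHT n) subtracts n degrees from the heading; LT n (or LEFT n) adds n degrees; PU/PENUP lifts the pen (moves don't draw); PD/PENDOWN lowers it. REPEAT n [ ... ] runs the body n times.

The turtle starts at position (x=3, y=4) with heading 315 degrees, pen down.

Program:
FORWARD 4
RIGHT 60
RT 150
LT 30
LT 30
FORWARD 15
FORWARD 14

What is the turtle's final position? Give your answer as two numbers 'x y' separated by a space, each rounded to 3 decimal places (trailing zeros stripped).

Answer: -22.183 8.677

Derivation:
Executing turtle program step by step:
Start: pos=(3,4), heading=315, pen down
FD 4: (3,4) -> (5.828,1.172) [heading=315, draw]
RT 60: heading 315 -> 255
RT 150: heading 255 -> 105
LT 30: heading 105 -> 135
LT 30: heading 135 -> 165
FD 15: (5.828,1.172) -> (-8.66,5.054) [heading=165, draw]
FD 14: (-8.66,5.054) -> (-22.183,8.677) [heading=165, draw]
Final: pos=(-22.183,8.677), heading=165, 3 segment(s) drawn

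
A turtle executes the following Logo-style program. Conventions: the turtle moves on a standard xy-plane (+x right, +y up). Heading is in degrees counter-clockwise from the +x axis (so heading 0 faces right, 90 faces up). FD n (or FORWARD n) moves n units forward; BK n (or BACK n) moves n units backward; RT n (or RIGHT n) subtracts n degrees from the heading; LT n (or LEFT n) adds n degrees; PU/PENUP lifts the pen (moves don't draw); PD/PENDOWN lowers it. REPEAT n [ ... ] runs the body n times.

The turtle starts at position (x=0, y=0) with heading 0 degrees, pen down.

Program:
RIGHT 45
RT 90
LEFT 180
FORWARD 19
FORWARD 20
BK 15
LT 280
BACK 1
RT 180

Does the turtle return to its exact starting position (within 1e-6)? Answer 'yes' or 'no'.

Answer: no

Derivation:
Executing turtle program step by step:
Start: pos=(0,0), heading=0, pen down
RT 45: heading 0 -> 315
RT 90: heading 315 -> 225
LT 180: heading 225 -> 45
FD 19: (0,0) -> (13.435,13.435) [heading=45, draw]
FD 20: (13.435,13.435) -> (27.577,27.577) [heading=45, draw]
BK 15: (27.577,27.577) -> (16.971,16.971) [heading=45, draw]
LT 280: heading 45 -> 325
BK 1: (16.971,16.971) -> (16.151,17.544) [heading=325, draw]
RT 180: heading 325 -> 145
Final: pos=(16.151,17.544), heading=145, 4 segment(s) drawn

Start position: (0, 0)
Final position: (16.151, 17.544)
Distance = 23.847; >= 1e-6 -> NOT closed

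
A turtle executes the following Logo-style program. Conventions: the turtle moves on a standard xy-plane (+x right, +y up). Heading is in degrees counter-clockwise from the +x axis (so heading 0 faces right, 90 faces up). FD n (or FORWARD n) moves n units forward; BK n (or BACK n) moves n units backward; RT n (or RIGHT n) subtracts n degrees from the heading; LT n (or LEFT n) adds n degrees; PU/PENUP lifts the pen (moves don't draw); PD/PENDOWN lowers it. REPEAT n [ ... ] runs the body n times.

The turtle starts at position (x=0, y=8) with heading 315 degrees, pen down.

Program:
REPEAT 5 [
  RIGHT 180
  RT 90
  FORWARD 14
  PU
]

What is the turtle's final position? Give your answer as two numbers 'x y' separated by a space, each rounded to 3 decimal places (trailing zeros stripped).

Executing turtle program step by step:
Start: pos=(0,8), heading=315, pen down
REPEAT 5 [
  -- iteration 1/5 --
  RT 180: heading 315 -> 135
  RT 90: heading 135 -> 45
  FD 14: (0,8) -> (9.899,17.899) [heading=45, draw]
  PU: pen up
  -- iteration 2/5 --
  RT 180: heading 45 -> 225
  RT 90: heading 225 -> 135
  FD 14: (9.899,17.899) -> (0,27.799) [heading=135, move]
  PU: pen up
  -- iteration 3/5 --
  RT 180: heading 135 -> 315
  RT 90: heading 315 -> 225
  FD 14: (0,27.799) -> (-9.899,17.899) [heading=225, move]
  PU: pen up
  -- iteration 4/5 --
  RT 180: heading 225 -> 45
  RT 90: heading 45 -> 315
  FD 14: (-9.899,17.899) -> (0,8) [heading=315, move]
  PU: pen up
  -- iteration 5/5 --
  RT 180: heading 315 -> 135
  RT 90: heading 135 -> 45
  FD 14: (0,8) -> (9.899,17.899) [heading=45, move]
  PU: pen up
]
Final: pos=(9.899,17.899), heading=45, 1 segment(s) drawn

Answer: 9.899 17.899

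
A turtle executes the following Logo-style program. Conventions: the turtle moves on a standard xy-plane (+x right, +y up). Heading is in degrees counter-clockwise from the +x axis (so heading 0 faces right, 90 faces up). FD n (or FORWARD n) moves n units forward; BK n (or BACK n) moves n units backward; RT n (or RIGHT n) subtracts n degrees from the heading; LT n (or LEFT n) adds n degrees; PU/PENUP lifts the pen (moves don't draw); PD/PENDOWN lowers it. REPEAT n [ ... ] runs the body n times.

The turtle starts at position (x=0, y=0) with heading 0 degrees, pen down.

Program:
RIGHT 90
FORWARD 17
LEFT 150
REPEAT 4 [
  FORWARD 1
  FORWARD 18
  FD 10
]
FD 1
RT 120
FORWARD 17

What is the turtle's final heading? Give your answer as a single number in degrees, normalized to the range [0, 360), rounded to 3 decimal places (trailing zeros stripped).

Answer: 300

Derivation:
Executing turtle program step by step:
Start: pos=(0,0), heading=0, pen down
RT 90: heading 0 -> 270
FD 17: (0,0) -> (0,-17) [heading=270, draw]
LT 150: heading 270 -> 60
REPEAT 4 [
  -- iteration 1/4 --
  FD 1: (0,-17) -> (0.5,-16.134) [heading=60, draw]
  FD 18: (0.5,-16.134) -> (9.5,-0.546) [heading=60, draw]
  FD 10: (9.5,-0.546) -> (14.5,8.115) [heading=60, draw]
  -- iteration 2/4 --
  FD 1: (14.5,8.115) -> (15,8.981) [heading=60, draw]
  FD 18: (15,8.981) -> (24,24.569) [heading=60, draw]
  FD 10: (24,24.569) -> (29,33.229) [heading=60, draw]
  -- iteration 3/4 --
  FD 1: (29,33.229) -> (29.5,34.095) [heading=60, draw]
  FD 18: (29.5,34.095) -> (38.5,49.684) [heading=60, draw]
  FD 10: (38.5,49.684) -> (43.5,58.344) [heading=60, draw]
  -- iteration 4/4 --
  FD 1: (43.5,58.344) -> (44,59.21) [heading=60, draw]
  FD 18: (44,59.21) -> (53,74.799) [heading=60, draw]
  FD 10: (53,74.799) -> (58,83.459) [heading=60, draw]
]
FD 1: (58,83.459) -> (58.5,84.325) [heading=60, draw]
RT 120: heading 60 -> 300
FD 17: (58.5,84.325) -> (67,69.603) [heading=300, draw]
Final: pos=(67,69.603), heading=300, 15 segment(s) drawn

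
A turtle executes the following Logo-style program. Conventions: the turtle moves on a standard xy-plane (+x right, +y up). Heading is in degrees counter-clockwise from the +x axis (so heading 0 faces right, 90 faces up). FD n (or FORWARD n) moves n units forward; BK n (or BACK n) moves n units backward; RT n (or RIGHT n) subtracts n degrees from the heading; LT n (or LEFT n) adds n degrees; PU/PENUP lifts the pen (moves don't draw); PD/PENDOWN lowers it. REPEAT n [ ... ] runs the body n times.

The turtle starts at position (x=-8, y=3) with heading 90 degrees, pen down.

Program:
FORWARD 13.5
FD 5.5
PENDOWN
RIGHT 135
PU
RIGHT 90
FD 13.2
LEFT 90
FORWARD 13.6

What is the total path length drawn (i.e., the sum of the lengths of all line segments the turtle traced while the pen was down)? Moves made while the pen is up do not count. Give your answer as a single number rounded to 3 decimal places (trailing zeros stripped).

Executing turtle program step by step:
Start: pos=(-8,3), heading=90, pen down
FD 13.5: (-8,3) -> (-8,16.5) [heading=90, draw]
FD 5.5: (-8,16.5) -> (-8,22) [heading=90, draw]
PD: pen down
RT 135: heading 90 -> 315
PU: pen up
RT 90: heading 315 -> 225
FD 13.2: (-8,22) -> (-17.334,12.666) [heading=225, move]
LT 90: heading 225 -> 315
FD 13.6: (-17.334,12.666) -> (-7.717,3.05) [heading=315, move]
Final: pos=(-7.717,3.05), heading=315, 2 segment(s) drawn

Segment lengths:
  seg 1: (-8,3) -> (-8,16.5), length = 13.5
  seg 2: (-8,16.5) -> (-8,22), length = 5.5
Total = 19

Answer: 19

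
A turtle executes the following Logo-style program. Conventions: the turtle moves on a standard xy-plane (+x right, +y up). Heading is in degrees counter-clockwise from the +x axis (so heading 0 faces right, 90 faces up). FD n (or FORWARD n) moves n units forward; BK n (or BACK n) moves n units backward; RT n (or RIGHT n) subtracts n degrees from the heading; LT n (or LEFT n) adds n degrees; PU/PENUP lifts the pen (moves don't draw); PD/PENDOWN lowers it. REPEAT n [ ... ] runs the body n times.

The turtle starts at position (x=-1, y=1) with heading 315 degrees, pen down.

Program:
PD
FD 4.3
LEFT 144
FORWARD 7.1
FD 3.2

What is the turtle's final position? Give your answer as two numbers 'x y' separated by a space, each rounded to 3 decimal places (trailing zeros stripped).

Answer: 0.429 8.133

Derivation:
Executing turtle program step by step:
Start: pos=(-1,1), heading=315, pen down
PD: pen down
FD 4.3: (-1,1) -> (2.041,-2.041) [heading=315, draw]
LT 144: heading 315 -> 99
FD 7.1: (2.041,-2.041) -> (0.93,4.972) [heading=99, draw]
FD 3.2: (0.93,4.972) -> (0.429,8.133) [heading=99, draw]
Final: pos=(0.429,8.133), heading=99, 3 segment(s) drawn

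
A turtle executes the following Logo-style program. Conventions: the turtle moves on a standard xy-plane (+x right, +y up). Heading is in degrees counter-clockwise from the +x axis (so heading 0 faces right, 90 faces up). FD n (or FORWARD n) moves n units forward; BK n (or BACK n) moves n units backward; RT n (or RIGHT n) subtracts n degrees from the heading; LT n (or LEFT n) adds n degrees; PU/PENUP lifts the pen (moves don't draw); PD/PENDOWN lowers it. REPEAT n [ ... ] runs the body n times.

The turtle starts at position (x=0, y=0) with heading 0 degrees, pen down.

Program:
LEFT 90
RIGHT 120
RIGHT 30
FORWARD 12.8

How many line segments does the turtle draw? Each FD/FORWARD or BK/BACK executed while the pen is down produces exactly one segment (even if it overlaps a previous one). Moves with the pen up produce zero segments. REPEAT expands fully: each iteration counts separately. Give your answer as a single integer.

Answer: 1

Derivation:
Executing turtle program step by step:
Start: pos=(0,0), heading=0, pen down
LT 90: heading 0 -> 90
RT 120: heading 90 -> 330
RT 30: heading 330 -> 300
FD 12.8: (0,0) -> (6.4,-11.085) [heading=300, draw]
Final: pos=(6.4,-11.085), heading=300, 1 segment(s) drawn
Segments drawn: 1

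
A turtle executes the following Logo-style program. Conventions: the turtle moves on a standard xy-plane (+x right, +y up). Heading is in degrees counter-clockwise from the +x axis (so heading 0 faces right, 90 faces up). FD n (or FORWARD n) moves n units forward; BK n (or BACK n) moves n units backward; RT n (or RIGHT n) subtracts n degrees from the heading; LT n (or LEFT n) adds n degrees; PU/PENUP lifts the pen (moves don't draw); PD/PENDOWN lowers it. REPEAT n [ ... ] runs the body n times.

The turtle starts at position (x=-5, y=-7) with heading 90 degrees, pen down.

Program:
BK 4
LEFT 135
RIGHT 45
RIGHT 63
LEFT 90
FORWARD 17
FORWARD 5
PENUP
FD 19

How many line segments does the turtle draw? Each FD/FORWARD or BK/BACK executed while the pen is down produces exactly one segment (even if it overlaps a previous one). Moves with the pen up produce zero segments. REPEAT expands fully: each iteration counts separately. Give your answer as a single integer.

Executing turtle program step by step:
Start: pos=(-5,-7), heading=90, pen down
BK 4: (-5,-7) -> (-5,-11) [heading=90, draw]
LT 135: heading 90 -> 225
RT 45: heading 225 -> 180
RT 63: heading 180 -> 117
LT 90: heading 117 -> 207
FD 17: (-5,-11) -> (-20.147,-18.718) [heading=207, draw]
FD 5: (-20.147,-18.718) -> (-24.602,-20.988) [heading=207, draw]
PU: pen up
FD 19: (-24.602,-20.988) -> (-41.531,-29.614) [heading=207, move]
Final: pos=(-41.531,-29.614), heading=207, 3 segment(s) drawn
Segments drawn: 3

Answer: 3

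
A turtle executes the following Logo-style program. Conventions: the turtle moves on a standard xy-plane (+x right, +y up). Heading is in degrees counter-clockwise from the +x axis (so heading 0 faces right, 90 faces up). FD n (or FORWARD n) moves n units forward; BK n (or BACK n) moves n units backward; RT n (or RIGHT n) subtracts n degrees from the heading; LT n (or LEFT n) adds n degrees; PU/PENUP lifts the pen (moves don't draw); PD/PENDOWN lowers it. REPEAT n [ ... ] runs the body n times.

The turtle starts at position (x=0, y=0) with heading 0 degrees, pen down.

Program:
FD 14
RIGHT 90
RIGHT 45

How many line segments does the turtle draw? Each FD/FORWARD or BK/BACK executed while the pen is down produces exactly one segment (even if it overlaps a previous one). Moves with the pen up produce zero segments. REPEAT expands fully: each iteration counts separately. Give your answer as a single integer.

Answer: 1

Derivation:
Executing turtle program step by step:
Start: pos=(0,0), heading=0, pen down
FD 14: (0,0) -> (14,0) [heading=0, draw]
RT 90: heading 0 -> 270
RT 45: heading 270 -> 225
Final: pos=(14,0), heading=225, 1 segment(s) drawn
Segments drawn: 1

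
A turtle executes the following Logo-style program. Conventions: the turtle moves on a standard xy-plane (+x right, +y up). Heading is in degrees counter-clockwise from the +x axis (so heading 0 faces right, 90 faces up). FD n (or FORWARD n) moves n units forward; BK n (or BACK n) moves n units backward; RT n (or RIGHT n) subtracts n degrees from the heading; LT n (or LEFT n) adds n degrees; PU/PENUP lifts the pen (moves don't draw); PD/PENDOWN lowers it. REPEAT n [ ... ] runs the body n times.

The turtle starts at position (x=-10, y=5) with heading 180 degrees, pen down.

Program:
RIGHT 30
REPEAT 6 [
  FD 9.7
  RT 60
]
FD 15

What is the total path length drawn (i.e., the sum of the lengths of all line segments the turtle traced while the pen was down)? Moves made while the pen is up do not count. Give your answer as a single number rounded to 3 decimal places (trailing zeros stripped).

Answer: 73.2

Derivation:
Executing turtle program step by step:
Start: pos=(-10,5), heading=180, pen down
RT 30: heading 180 -> 150
REPEAT 6 [
  -- iteration 1/6 --
  FD 9.7: (-10,5) -> (-18.4,9.85) [heading=150, draw]
  RT 60: heading 150 -> 90
  -- iteration 2/6 --
  FD 9.7: (-18.4,9.85) -> (-18.4,19.55) [heading=90, draw]
  RT 60: heading 90 -> 30
  -- iteration 3/6 --
  FD 9.7: (-18.4,19.55) -> (-10,24.4) [heading=30, draw]
  RT 60: heading 30 -> 330
  -- iteration 4/6 --
  FD 9.7: (-10,24.4) -> (-1.6,19.55) [heading=330, draw]
  RT 60: heading 330 -> 270
  -- iteration 5/6 --
  FD 9.7: (-1.6,19.55) -> (-1.6,9.85) [heading=270, draw]
  RT 60: heading 270 -> 210
  -- iteration 6/6 --
  FD 9.7: (-1.6,9.85) -> (-10,5) [heading=210, draw]
  RT 60: heading 210 -> 150
]
FD 15: (-10,5) -> (-22.99,12.5) [heading=150, draw]
Final: pos=(-22.99,12.5), heading=150, 7 segment(s) drawn

Segment lengths:
  seg 1: (-10,5) -> (-18.4,9.85), length = 9.7
  seg 2: (-18.4,9.85) -> (-18.4,19.55), length = 9.7
  seg 3: (-18.4,19.55) -> (-10,24.4), length = 9.7
  seg 4: (-10,24.4) -> (-1.6,19.55), length = 9.7
  seg 5: (-1.6,19.55) -> (-1.6,9.85), length = 9.7
  seg 6: (-1.6,9.85) -> (-10,5), length = 9.7
  seg 7: (-10,5) -> (-22.99,12.5), length = 15
Total = 73.2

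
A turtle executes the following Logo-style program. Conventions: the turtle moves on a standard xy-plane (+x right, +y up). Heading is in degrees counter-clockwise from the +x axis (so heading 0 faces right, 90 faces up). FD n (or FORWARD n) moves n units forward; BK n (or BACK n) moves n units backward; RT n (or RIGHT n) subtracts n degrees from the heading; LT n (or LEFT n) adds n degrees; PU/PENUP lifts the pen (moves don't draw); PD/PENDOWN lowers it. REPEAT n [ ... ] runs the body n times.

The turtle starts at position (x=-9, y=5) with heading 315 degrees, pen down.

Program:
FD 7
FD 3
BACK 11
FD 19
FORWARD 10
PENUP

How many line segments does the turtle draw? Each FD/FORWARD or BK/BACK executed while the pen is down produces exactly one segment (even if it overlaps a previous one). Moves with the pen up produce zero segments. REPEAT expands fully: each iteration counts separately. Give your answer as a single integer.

Executing turtle program step by step:
Start: pos=(-9,5), heading=315, pen down
FD 7: (-9,5) -> (-4.05,0.05) [heading=315, draw]
FD 3: (-4.05,0.05) -> (-1.929,-2.071) [heading=315, draw]
BK 11: (-1.929,-2.071) -> (-9.707,5.707) [heading=315, draw]
FD 19: (-9.707,5.707) -> (3.728,-7.728) [heading=315, draw]
FD 10: (3.728,-7.728) -> (10.799,-14.799) [heading=315, draw]
PU: pen up
Final: pos=(10.799,-14.799), heading=315, 5 segment(s) drawn
Segments drawn: 5

Answer: 5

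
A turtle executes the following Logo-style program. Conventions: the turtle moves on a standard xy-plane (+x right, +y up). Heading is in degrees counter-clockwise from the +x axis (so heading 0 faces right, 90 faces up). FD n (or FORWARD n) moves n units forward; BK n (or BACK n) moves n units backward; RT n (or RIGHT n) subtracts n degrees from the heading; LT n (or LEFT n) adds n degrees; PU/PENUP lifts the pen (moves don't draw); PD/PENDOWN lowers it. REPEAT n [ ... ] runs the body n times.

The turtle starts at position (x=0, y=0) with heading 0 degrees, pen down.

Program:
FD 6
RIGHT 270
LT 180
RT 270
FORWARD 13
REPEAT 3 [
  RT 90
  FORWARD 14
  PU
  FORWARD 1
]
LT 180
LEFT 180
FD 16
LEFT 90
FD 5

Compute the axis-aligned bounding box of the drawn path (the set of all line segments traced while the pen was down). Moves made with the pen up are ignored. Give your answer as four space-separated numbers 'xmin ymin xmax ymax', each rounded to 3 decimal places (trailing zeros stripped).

Executing turtle program step by step:
Start: pos=(0,0), heading=0, pen down
FD 6: (0,0) -> (6,0) [heading=0, draw]
RT 270: heading 0 -> 90
LT 180: heading 90 -> 270
RT 270: heading 270 -> 0
FD 13: (6,0) -> (19,0) [heading=0, draw]
REPEAT 3 [
  -- iteration 1/3 --
  RT 90: heading 0 -> 270
  FD 14: (19,0) -> (19,-14) [heading=270, draw]
  PU: pen up
  FD 1: (19,-14) -> (19,-15) [heading=270, move]
  -- iteration 2/3 --
  RT 90: heading 270 -> 180
  FD 14: (19,-15) -> (5,-15) [heading=180, move]
  PU: pen up
  FD 1: (5,-15) -> (4,-15) [heading=180, move]
  -- iteration 3/3 --
  RT 90: heading 180 -> 90
  FD 14: (4,-15) -> (4,-1) [heading=90, move]
  PU: pen up
  FD 1: (4,-1) -> (4,0) [heading=90, move]
]
LT 180: heading 90 -> 270
LT 180: heading 270 -> 90
FD 16: (4,0) -> (4,16) [heading=90, move]
LT 90: heading 90 -> 180
FD 5: (4,16) -> (-1,16) [heading=180, move]
Final: pos=(-1,16), heading=180, 3 segment(s) drawn

Segment endpoints: x in {0, 6, 19, 19}, y in {-14, 0, 0}
xmin=0, ymin=-14, xmax=19, ymax=0

Answer: 0 -14 19 0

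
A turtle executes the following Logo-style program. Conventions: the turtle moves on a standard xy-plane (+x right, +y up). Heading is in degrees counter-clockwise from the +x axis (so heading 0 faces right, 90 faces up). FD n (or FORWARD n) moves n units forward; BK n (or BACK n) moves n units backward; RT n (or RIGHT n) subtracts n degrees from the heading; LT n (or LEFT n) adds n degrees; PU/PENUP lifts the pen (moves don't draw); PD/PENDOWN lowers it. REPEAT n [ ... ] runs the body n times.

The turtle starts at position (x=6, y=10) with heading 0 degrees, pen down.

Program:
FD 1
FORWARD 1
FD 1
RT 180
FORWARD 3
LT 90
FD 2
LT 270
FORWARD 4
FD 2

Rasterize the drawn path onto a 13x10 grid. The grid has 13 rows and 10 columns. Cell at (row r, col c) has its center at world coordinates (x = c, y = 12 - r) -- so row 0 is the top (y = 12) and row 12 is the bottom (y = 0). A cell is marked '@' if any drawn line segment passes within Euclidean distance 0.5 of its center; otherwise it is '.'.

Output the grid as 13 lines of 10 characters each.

Answer: ..........
..........
......@@@@
......@...
@@@@@@@...
..........
..........
..........
..........
..........
..........
..........
..........

Derivation:
Segment 0: (6,10) -> (7,10)
Segment 1: (7,10) -> (8,10)
Segment 2: (8,10) -> (9,10)
Segment 3: (9,10) -> (6,10)
Segment 4: (6,10) -> (6,8)
Segment 5: (6,8) -> (2,8)
Segment 6: (2,8) -> (0,8)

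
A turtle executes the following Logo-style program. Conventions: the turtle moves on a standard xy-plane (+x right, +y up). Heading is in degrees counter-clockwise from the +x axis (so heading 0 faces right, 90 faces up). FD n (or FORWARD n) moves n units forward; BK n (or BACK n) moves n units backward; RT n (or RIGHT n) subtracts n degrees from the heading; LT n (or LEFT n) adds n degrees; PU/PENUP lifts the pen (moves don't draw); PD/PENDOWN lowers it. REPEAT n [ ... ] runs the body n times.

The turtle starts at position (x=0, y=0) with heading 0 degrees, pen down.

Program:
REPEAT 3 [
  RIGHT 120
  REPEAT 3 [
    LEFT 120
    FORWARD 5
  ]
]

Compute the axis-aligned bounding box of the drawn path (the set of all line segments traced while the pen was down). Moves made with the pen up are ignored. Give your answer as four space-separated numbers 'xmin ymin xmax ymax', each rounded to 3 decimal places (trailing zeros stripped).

Executing turtle program step by step:
Start: pos=(0,0), heading=0, pen down
REPEAT 3 [
  -- iteration 1/3 --
  RT 120: heading 0 -> 240
  REPEAT 3 [
    -- iteration 1/3 --
    LT 120: heading 240 -> 0
    FD 5: (0,0) -> (5,0) [heading=0, draw]
    -- iteration 2/3 --
    LT 120: heading 0 -> 120
    FD 5: (5,0) -> (2.5,4.33) [heading=120, draw]
    -- iteration 3/3 --
    LT 120: heading 120 -> 240
    FD 5: (2.5,4.33) -> (0,0) [heading=240, draw]
  ]
  -- iteration 2/3 --
  RT 120: heading 240 -> 120
  REPEAT 3 [
    -- iteration 1/3 --
    LT 120: heading 120 -> 240
    FD 5: (0,0) -> (-2.5,-4.33) [heading=240, draw]
    -- iteration 2/3 --
    LT 120: heading 240 -> 0
    FD 5: (-2.5,-4.33) -> (2.5,-4.33) [heading=0, draw]
    -- iteration 3/3 --
    LT 120: heading 0 -> 120
    FD 5: (2.5,-4.33) -> (0,0) [heading=120, draw]
  ]
  -- iteration 3/3 --
  RT 120: heading 120 -> 0
  REPEAT 3 [
    -- iteration 1/3 --
    LT 120: heading 0 -> 120
    FD 5: (0,0) -> (-2.5,4.33) [heading=120, draw]
    -- iteration 2/3 --
    LT 120: heading 120 -> 240
    FD 5: (-2.5,4.33) -> (-5,0) [heading=240, draw]
    -- iteration 3/3 --
    LT 120: heading 240 -> 0
    FD 5: (-5,0) -> (0,0) [heading=0, draw]
  ]
]
Final: pos=(0,0), heading=0, 9 segment(s) drawn

Segment endpoints: x in {-5, -2.5, -2.5, 0, 0, 0, 0, 2.5, 2.5, 5}, y in {-4.33, -4.33, 0, 0, 0, 0, 0, 4.33, 4.33}
xmin=-5, ymin=-4.33, xmax=5, ymax=4.33

Answer: -5 -4.33 5 4.33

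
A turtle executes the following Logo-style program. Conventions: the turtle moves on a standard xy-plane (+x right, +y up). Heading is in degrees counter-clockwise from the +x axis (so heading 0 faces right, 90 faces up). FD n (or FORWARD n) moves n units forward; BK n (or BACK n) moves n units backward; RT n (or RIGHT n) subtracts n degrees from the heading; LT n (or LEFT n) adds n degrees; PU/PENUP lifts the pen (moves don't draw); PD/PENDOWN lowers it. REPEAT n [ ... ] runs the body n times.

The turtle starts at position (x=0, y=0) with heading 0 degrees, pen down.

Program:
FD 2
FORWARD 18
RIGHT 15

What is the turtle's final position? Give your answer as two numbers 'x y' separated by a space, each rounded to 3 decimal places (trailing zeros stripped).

Answer: 20 0

Derivation:
Executing turtle program step by step:
Start: pos=(0,0), heading=0, pen down
FD 2: (0,0) -> (2,0) [heading=0, draw]
FD 18: (2,0) -> (20,0) [heading=0, draw]
RT 15: heading 0 -> 345
Final: pos=(20,0), heading=345, 2 segment(s) drawn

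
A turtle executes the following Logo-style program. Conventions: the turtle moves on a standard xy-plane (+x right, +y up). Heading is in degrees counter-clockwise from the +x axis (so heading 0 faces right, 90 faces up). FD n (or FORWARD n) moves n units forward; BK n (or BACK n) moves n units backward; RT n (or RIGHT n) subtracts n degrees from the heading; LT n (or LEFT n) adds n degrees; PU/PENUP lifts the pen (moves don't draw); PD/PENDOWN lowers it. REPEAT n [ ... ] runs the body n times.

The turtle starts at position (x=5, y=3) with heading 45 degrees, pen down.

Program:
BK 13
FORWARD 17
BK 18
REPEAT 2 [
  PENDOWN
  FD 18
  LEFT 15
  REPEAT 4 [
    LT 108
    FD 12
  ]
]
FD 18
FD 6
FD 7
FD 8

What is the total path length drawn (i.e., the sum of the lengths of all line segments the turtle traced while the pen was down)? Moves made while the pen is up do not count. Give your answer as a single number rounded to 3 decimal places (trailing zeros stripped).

Executing turtle program step by step:
Start: pos=(5,3), heading=45, pen down
BK 13: (5,3) -> (-4.192,-6.192) [heading=45, draw]
FD 17: (-4.192,-6.192) -> (7.828,5.828) [heading=45, draw]
BK 18: (7.828,5.828) -> (-4.899,-6.899) [heading=45, draw]
REPEAT 2 [
  -- iteration 1/2 --
  PD: pen down
  FD 18: (-4.899,-6.899) -> (7.828,5.828) [heading=45, draw]
  LT 15: heading 45 -> 60
  REPEAT 4 [
    -- iteration 1/4 --
    LT 108: heading 60 -> 168
    FD 12: (7.828,5.828) -> (-3.909,8.323) [heading=168, draw]
    -- iteration 2/4 --
    LT 108: heading 168 -> 276
    FD 12: (-3.909,8.323) -> (-2.655,-3.611) [heading=276, draw]
    -- iteration 3/4 --
    LT 108: heading 276 -> 24
    FD 12: (-2.655,-3.611) -> (8.308,1.27) [heading=24, draw]
    -- iteration 4/4 --
    LT 108: heading 24 -> 132
    FD 12: (8.308,1.27) -> (0.278,10.188) [heading=132, draw]
  ]
  -- iteration 2/2 --
  PD: pen down
  FD 18: (0.278,10.188) -> (-11.766,23.564) [heading=132, draw]
  LT 15: heading 132 -> 147
  REPEAT 4 [
    -- iteration 1/4 --
    LT 108: heading 147 -> 255
    FD 12: (-11.766,23.564) -> (-14.872,11.973) [heading=255, draw]
    -- iteration 2/4 --
    LT 108: heading 255 -> 3
    FD 12: (-14.872,11.973) -> (-2.889,12.601) [heading=3, draw]
    -- iteration 3/4 --
    LT 108: heading 3 -> 111
    FD 12: (-2.889,12.601) -> (-7.189,23.804) [heading=111, draw]
    -- iteration 4/4 --
    LT 108: heading 111 -> 219
    FD 12: (-7.189,23.804) -> (-16.515,16.252) [heading=219, draw]
  ]
]
FD 18: (-16.515,16.252) -> (-30.503,4.925) [heading=219, draw]
FD 6: (-30.503,4.925) -> (-35.166,1.149) [heading=219, draw]
FD 7: (-35.166,1.149) -> (-40.606,-3.257) [heading=219, draw]
FD 8: (-40.606,-3.257) -> (-46.824,-8.291) [heading=219, draw]
Final: pos=(-46.824,-8.291), heading=219, 17 segment(s) drawn

Segment lengths:
  seg 1: (5,3) -> (-4.192,-6.192), length = 13
  seg 2: (-4.192,-6.192) -> (7.828,5.828), length = 17
  seg 3: (7.828,5.828) -> (-4.899,-6.899), length = 18
  seg 4: (-4.899,-6.899) -> (7.828,5.828), length = 18
  seg 5: (7.828,5.828) -> (-3.909,8.323), length = 12
  seg 6: (-3.909,8.323) -> (-2.655,-3.611), length = 12
  seg 7: (-2.655,-3.611) -> (8.308,1.27), length = 12
  seg 8: (8.308,1.27) -> (0.278,10.188), length = 12
  seg 9: (0.278,10.188) -> (-11.766,23.564), length = 18
  seg 10: (-11.766,23.564) -> (-14.872,11.973), length = 12
  seg 11: (-14.872,11.973) -> (-2.889,12.601), length = 12
  seg 12: (-2.889,12.601) -> (-7.189,23.804), length = 12
  seg 13: (-7.189,23.804) -> (-16.515,16.252), length = 12
  seg 14: (-16.515,16.252) -> (-30.503,4.925), length = 18
  seg 15: (-30.503,4.925) -> (-35.166,1.149), length = 6
  seg 16: (-35.166,1.149) -> (-40.606,-3.257), length = 7
  seg 17: (-40.606,-3.257) -> (-46.824,-8.291), length = 8
Total = 219

Answer: 219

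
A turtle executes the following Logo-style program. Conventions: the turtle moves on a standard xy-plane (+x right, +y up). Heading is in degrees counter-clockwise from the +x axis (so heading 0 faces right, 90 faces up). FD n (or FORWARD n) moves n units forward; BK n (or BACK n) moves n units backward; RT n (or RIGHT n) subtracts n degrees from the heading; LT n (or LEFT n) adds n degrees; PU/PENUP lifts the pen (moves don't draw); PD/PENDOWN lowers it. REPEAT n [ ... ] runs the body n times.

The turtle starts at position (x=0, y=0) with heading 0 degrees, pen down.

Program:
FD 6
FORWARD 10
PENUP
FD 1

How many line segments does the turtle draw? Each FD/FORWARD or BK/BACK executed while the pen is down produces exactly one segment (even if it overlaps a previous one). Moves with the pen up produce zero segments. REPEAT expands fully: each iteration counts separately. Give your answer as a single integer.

Answer: 2

Derivation:
Executing turtle program step by step:
Start: pos=(0,0), heading=0, pen down
FD 6: (0,0) -> (6,0) [heading=0, draw]
FD 10: (6,0) -> (16,0) [heading=0, draw]
PU: pen up
FD 1: (16,0) -> (17,0) [heading=0, move]
Final: pos=(17,0), heading=0, 2 segment(s) drawn
Segments drawn: 2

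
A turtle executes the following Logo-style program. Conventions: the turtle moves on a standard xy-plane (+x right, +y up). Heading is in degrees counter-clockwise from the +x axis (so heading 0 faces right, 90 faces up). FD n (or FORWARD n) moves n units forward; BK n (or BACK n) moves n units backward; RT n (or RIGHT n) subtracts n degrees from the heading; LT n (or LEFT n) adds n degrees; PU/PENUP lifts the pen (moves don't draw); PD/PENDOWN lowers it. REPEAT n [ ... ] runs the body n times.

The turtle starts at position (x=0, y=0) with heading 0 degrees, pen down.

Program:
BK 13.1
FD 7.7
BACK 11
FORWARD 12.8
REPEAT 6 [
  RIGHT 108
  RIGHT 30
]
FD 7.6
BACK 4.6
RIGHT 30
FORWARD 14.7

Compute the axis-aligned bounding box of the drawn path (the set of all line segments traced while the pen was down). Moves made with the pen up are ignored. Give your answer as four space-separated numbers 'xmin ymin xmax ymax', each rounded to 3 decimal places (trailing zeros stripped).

Executing turtle program step by step:
Start: pos=(0,0), heading=0, pen down
BK 13.1: (0,0) -> (-13.1,0) [heading=0, draw]
FD 7.7: (-13.1,0) -> (-5.4,0) [heading=0, draw]
BK 11: (-5.4,0) -> (-16.4,0) [heading=0, draw]
FD 12.8: (-16.4,0) -> (-3.6,0) [heading=0, draw]
REPEAT 6 [
  -- iteration 1/6 --
  RT 108: heading 0 -> 252
  RT 30: heading 252 -> 222
  -- iteration 2/6 --
  RT 108: heading 222 -> 114
  RT 30: heading 114 -> 84
  -- iteration 3/6 --
  RT 108: heading 84 -> 336
  RT 30: heading 336 -> 306
  -- iteration 4/6 --
  RT 108: heading 306 -> 198
  RT 30: heading 198 -> 168
  -- iteration 5/6 --
  RT 108: heading 168 -> 60
  RT 30: heading 60 -> 30
  -- iteration 6/6 --
  RT 108: heading 30 -> 282
  RT 30: heading 282 -> 252
]
FD 7.6: (-3.6,0) -> (-5.949,-7.228) [heading=252, draw]
BK 4.6: (-5.949,-7.228) -> (-4.527,-2.853) [heading=252, draw]
RT 30: heading 252 -> 222
FD 14.7: (-4.527,-2.853) -> (-15.451,-12.689) [heading=222, draw]
Final: pos=(-15.451,-12.689), heading=222, 7 segment(s) drawn

Segment endpoints: x in {-16.4, -15.451, -13.1, -5.949, -5.4, -4.527, -3.6, 0}, y in {-12.689, -7.228, -2.853, 0}
xmin=-16.4, ymin=-12.689, xmax=0, ymax=0

Answer: -16.4 -12.689 0 0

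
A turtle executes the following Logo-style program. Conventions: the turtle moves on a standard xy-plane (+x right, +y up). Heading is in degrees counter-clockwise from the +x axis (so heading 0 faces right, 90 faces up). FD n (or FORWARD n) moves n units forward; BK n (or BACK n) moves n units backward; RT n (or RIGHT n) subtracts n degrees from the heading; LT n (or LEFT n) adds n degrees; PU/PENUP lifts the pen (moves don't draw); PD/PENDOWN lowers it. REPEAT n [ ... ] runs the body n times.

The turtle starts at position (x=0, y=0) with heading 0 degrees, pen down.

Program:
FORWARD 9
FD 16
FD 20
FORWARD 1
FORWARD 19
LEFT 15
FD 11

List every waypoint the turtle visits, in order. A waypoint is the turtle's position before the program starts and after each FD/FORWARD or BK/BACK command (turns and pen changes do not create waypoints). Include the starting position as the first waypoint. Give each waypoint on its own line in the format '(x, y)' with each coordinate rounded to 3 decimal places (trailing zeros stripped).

Executing turtle program step by step:
Start: pos=(0,0), heading=0, pen down
FD 9: (0,0) -> (9,0) [heading=0, draw]
FD 16: (9,0) -> (25,0) [heading=0, draw]
FD 20: (25,0) -> (45,0) [heading=0, draw]
FD 1: (45,0) -> (46,0) [heading=0, draw]
FD 19: (46,0) -> (65,0) [heading=0, draw]
LT 15: heading 0 -> 15
FD 11: (65,0) -> (75.625,2.847) [heading=15, draw]
Final: pos=(75.625,2.847), heading=15, 6 segment(s) drawn
Waypoints (7 total):
(0, 0)
(9, 0)
(25, 0)
(45, 0)
(46, 0)
(65, 0)
(75.625, 2.847)

Answer: (0, 0)
(9, 0)
(25, 0)
(45, 0)
(46, 0)
(65, 0)
(75.625, 2.847)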